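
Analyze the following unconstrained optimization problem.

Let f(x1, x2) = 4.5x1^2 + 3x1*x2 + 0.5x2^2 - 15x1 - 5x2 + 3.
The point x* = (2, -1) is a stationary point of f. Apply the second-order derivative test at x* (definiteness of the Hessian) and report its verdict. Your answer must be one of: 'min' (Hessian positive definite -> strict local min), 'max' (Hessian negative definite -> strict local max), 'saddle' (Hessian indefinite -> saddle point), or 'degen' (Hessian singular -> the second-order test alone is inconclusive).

Compute the Hessian H = grad^2 f:
  H = [[9, 3], [3, 1]]
Verify stationarity: grad f(x*) = H x* + g = (0, 0).
Eigenvalues of H: 0, 10.
H has a zero eigenvalue (singular; positive semidefinite but not definite), so H is neither positive definite, negative definite, nor indefinite. The second-order test alone is inconclusive -> degen.
(Indeed, f is constant along the null direction of H through x*, so x* is not a strict local extremum.)

degen


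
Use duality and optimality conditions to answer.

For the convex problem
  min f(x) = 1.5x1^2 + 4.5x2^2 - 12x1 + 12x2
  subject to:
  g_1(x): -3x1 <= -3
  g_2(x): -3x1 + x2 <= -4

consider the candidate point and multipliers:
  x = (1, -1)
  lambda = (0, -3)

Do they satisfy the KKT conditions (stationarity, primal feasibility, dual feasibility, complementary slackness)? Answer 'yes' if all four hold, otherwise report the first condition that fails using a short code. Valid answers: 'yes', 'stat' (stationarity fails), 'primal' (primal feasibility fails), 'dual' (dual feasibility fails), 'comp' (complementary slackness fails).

Gradient of f: grad f(x) = Q x + c = (-9, 3)
Constraint values g_i(x) = a_i^T x - b_i:
  g_1((1, -1)) = 0
  g_2((1, -1)) = 0
Stationarity residual: grad f(x) + sum_i lambda_i a_i = (0, 0)
  -> stationarity OK
Primal feasibility (all g_i <= 0): OK
Dual feasibility (all lambda_i >= 0): FAILS
Complementary slackness (lambda_i * g_i(x) = 0 for all i): OK

Verdict: the first failing condition is dual_feasibility -> dual.

dual


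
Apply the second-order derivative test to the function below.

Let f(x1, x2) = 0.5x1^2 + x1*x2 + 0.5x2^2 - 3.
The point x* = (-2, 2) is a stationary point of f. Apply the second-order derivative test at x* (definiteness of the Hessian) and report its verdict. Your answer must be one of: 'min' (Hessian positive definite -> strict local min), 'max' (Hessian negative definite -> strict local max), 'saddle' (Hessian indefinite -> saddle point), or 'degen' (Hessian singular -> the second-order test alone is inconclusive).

Compute the Hessian H = grad^2 f:
  H = [[1, 1], [1, 1]]
Verify stationarity: grad f(x*) = H x* + g = (0, 0).
Eigenvalues of H: 0, 2.
H has a zero eigenvalue (singular; positive semidefinite but not definite), so H is neither positive definite, negative definite, nor indefinite. The second-order test alone is inconclusive -> degen.
(Indeed, f is constant along the null direction of H through x*, so x* is not a strict local extremum.)

degen


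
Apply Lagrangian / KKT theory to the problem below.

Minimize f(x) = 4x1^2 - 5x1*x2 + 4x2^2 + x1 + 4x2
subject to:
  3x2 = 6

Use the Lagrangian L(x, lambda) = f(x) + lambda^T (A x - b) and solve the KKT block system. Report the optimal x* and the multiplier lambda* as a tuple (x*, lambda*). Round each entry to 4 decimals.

Form the Lagrangian:
  L(x, lambda) = (1/2) x^T Q x + c^T x + lambda^T (A x - b)
Stationarity (grad_x L = 0): Q x + c + A^T lambda = 0.
Primal feasibility: A x = b.

This gives the KKT block system:
  [ Q   A^T ] [ x     ]   [-c ]
  [ A    0  ] [ lambda ] = [ b ]

Solving the linear system:
  x*      = (1.125, 2)
  lambda* = (-4.7917)
  f(x*)   = 18.9375

x* = (1.125, 2), lambda* = (-4.7917)


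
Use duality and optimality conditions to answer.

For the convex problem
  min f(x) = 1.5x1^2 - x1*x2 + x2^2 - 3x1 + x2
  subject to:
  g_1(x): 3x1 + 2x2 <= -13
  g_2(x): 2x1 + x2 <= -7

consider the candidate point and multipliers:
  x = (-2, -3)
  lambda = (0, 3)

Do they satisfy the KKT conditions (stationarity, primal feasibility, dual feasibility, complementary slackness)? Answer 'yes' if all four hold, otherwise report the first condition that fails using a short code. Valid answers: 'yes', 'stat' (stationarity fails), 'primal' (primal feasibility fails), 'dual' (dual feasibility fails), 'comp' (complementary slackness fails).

Gradient of f: grad f(x) = Q x + c = (-6, -3)
Constraint values g_i(x) = a_i^T x - b_i:
  g_1((-2, -3)) = 1
  g_2((-2, -3)) = 0
Stationarity residual: grad f(x) + sum_i lambda_i a_i = (0, 0)
  -> stationarity OK
Primal feasibility (all g_i <= 0): FAILS
Dual feasibility (all lambda_i >= 0): OK
Complementary slackness (lambda_i * g_i(x) = 0 for all i): OK

Verdict: the first failing condition is primal_feasibility -> primal.

primal


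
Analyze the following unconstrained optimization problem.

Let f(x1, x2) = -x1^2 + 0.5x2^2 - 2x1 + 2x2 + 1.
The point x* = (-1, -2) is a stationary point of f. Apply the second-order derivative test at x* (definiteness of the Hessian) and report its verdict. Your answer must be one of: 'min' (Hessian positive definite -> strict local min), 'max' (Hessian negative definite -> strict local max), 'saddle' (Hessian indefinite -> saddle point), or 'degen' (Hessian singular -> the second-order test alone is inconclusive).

Compute the Hessian H = grad^2 f:
  H = [[-2, 0], [0, 1]]
Verify stationarity: grad f(x*) = H x* + g = (0, 0).
Eigenvalues of H: -2, 1.
Eigenvalues have mixed signs, so H is indefinite -> x* is a saddle point.

saddle


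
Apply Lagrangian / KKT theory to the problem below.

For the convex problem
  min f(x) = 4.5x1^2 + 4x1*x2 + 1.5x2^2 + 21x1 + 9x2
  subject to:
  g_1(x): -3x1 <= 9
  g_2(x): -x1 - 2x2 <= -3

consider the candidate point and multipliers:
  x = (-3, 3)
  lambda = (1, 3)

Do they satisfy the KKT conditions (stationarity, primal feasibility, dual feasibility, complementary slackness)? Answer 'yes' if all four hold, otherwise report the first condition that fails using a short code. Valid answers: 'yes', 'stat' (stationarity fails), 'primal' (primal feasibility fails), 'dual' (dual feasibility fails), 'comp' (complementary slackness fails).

Gradient of f: grad f(x) = Q x + c = (6, 6)
Constraint values g_i(x) = a_i^T x - b_i:
  g_1((-3, 3)) = 0
  g_2((-3, 3)) = 0
Stationarity residual: grad f(x) + sum_i lambda_i a_i = (0, 0)
  -> stationarity OK
Primal feasibility (all g_i <= 0): OK
Dual feasibility (all lambda_i >= 0): OK
Complementary slackness (lambda_i * g_i(x) = 0 for all i): OK

Verdict: yes, KKT holds.

yes


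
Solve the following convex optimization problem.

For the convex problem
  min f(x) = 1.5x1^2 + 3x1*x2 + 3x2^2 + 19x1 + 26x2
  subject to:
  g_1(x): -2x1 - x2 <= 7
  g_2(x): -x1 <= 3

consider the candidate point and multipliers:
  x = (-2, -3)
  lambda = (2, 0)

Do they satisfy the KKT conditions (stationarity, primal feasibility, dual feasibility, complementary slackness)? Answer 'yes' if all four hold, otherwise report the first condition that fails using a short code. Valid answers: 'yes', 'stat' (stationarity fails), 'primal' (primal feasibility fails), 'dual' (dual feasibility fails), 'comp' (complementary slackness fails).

Gradient of f: grad f(x) = Q x + c = (4, 2)
Constraint values g_i(x) = a_i^T x - b_i:
  g_1((-2, -3)) = 0
  g_2((-2, -3)) = -1
Stationarity residual: grad f(x) + sum_i lambda_i a_i = (0, 0)
  -> stationarity OK
Primal feasibility (all g_i <= 0): OK
Dual feasibility (all lambda_i >= 0): OK
Complementary slackness (lambda_i * g_i(x) = 0 for all i): OK

Verdict: yes, KKT holds.

yes


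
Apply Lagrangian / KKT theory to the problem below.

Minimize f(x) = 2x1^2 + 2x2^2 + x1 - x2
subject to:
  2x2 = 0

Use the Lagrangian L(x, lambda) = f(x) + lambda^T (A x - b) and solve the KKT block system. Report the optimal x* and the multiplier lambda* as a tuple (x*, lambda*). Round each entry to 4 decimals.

Form the Lagrangian:
  L(x, lambda) = (1/2) x^T Q x + c^T x + lambda^T (A x - b)
Stationarity (grad_x L = 0): Q x + c + A^T lambda = 0.
Primal feasibility: A x = b.

This gives the KKT block system:
  [ Q   A^T ] [ x     ]   [-c ]
  [ A    0  ] [ lambda ] = [ b ]

Solving the linear system:
  x*      = (-0.25, 0)
  lambda* = (0.5)
  f(x*)   = -0.125

x* = (-0.25, 0), lambda* = (0.5)


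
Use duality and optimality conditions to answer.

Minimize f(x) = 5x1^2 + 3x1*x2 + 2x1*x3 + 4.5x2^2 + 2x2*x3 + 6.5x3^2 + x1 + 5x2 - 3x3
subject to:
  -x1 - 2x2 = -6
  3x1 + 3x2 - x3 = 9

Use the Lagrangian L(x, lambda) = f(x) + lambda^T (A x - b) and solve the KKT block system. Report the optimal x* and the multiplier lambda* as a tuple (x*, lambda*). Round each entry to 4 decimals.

Form the Lagrangian:
  L(x, lambda) = (1/2) x^T Q x + c^T x + lambda^T (A x - b)
Stationarity (grad_x L = 0): Q x + c + A^T lambda = 0.
Primal feasibility: A x = b.

This gives the KKT block system:
  [ Q   A^T ] [ x     ]   [-c ]
  [ A    0  ] [ lambda ] = [ b ]

Solving the linear system:
  x*      = (0.0361, 2.9819, 0.0542)
  lambda* = (21.6386, 3.741)
  f(x*)   = 55.4729

x* = (0.0361, 2.9819, 0.0542), lambda* = (21.6386, 3.741)


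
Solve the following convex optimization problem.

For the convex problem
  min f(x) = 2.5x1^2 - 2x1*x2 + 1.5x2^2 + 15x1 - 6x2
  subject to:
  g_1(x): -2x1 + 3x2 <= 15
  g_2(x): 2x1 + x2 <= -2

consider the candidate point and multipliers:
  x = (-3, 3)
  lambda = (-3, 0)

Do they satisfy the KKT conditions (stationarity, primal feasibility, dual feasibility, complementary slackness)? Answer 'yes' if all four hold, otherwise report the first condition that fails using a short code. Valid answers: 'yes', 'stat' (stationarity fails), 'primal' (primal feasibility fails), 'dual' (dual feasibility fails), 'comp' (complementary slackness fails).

Gradient of f: grad f(x) = Q x + c = (-6, 9)
Constraint values g_i(x) = a_i^T x - b_i:
  g_1((-3, 3)) = 0
  g_2((-3, 3)) = -1
Stationarity residual: grad f(x) + sum_i lambda_i a_i = (0, 0)
  -> stationarity OK
Primal feasibility (all g_i <= 0): OK
Dual feasibility (all lambda_i >= 0): FAILS
Complementary slackness (lambda_i * g_i(x) = 0 for all i): OK

Verdict: the first failing condition is dual_feasibility -> dual.

dual


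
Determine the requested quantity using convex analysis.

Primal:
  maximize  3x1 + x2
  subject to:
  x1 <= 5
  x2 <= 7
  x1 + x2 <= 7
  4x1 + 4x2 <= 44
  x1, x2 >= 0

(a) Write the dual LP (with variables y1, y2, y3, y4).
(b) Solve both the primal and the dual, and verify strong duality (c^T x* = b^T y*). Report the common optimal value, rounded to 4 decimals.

The standard primal-dual pair for 'max c^T x s.t. A x <= b, x >= 0' is:
  Dual:  min b^T y  s.t.  A^T y >= c,  y >= 0.

So the dual LP is:
  minimize  5y1 + 7y2 + 7y3 + 44y4
  subject to:
    y1 + y3 + 4y4 >= 3
    y2 + y3 + 4y4 >= 1
    y1, y2, y3, y4 >= 0

Solving the primal: x* = (5, 2).
  primal value c^T x* = 17.
Solving the dual: y* = (2, 0, 1, 0).
  dual value b^T y* = 17.
Strong duality: c^T x* = b^T y*. Confirmed.

17


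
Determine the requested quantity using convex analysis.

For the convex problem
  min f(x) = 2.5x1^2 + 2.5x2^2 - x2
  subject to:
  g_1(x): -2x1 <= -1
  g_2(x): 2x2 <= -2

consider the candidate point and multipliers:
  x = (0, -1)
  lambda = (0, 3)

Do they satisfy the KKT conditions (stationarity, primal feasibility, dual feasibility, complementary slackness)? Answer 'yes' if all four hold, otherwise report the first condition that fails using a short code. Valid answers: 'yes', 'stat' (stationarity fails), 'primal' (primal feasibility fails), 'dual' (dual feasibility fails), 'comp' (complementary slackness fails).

Gradient of f: grad f(x) = Q x + c = (0, -6)
Constraint values g_i(x) = a_i^T x - b_i:
  g_1((0, -1)) = 1
  g_2((0, -1)) = 0
Stationarity residual: grad f(x) + sum_i lambda_i a_i = (0, 0)
  -> stationarity OK
Primal feasibility (all g_i <= 0): FAILS
Dual feasibility (all lambda_i >= 0): OK
Complementary slackness (lambda_i * g_i(x) = 0 for all i): OK

Verdict: the first failing condition is primal_feasibility -> primal.

primal


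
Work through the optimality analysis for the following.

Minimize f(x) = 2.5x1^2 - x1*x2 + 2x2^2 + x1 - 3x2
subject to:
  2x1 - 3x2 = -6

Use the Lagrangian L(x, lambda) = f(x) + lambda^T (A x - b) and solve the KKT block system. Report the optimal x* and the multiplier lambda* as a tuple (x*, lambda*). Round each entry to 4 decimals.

Form the Lagrangian:
  L(x, lambda) = (1/2) x^T Q x + c^T x + lambda^T (A x - b)
Stationarity (grad_x L = 0): Q x + c + A^T lambda = 0.
Primal feasibility: A x = b.

This gives the KKT block system:
  [ Q   A^T ] [ x     ]   [-c ]
  [ A    0  ] [ lambda ] = [ b ]

Solving the linear system:
  x*      = (-0.4286, 1.7143)
  lambda* = (1.4286)
  f(x*)   = 1.5

x* = (-0.4286, 1.7143), lambda* = (1.4286)


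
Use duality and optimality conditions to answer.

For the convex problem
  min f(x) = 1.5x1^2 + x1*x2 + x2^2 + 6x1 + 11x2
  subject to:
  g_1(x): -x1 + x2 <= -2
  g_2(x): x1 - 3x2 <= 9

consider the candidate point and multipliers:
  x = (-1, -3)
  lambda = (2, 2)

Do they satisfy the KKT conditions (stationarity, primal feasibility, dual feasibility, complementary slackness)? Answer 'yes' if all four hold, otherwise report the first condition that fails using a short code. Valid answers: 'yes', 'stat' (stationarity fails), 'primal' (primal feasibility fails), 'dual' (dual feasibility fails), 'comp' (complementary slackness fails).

Gradient of f: grad f(x) = Q x + c = (0, 4)
Constraint values g_i(x) = a_i^T x - b_i:
  g_1((-1, -3)) = 0
  g_2((-1, -3)) = -1
Stationarity residual: grad f(x) + sum_i lambda_i a_i = (0, 0)
  -> stationarity OK
Primal feasibility (all g_i <= 0): OK
Dual feasibility (all lambda_i >= 0): OK
Complementary slackness (lambda_i * g_i(x) = 0 for all i): FAILS

Verdict: the first failing condition is complementary_slackness -> comp.

comp


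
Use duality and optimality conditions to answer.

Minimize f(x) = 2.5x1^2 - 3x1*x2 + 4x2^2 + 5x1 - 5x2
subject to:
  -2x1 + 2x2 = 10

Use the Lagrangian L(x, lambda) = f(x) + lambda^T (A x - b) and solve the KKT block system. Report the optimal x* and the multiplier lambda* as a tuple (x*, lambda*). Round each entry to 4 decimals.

Form the Lagrangian:
  L(x, lambda) = (1/2) x^T Q x + c^T x + lambda^T (A x - b)
Stationarity (grad_x L = 0): Q x + c + A^T lambda = 0.
Primal feasibility: A x = b.

This gives the KKT block system:
  [ Q   A^T ] [ x     ]   [-c ]
  [ A    0  ] [ lambda ] = [ b ]

Solving the linear system:
  x*      = (-3.5714, 1.4286)
  lambda* = (-8.5714)
  f(x*)   = 30.3571

x* = (-3.5714, 1.4286), lambda* = (-8.5714)


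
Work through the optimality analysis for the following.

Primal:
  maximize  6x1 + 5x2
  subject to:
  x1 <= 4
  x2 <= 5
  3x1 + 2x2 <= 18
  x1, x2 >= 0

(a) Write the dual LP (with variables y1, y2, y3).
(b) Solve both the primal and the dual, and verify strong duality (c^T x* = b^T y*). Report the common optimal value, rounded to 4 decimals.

The standard primal-dual pair for 'max c^T x s.t. A x <= b, x >= 0' is:
  Dual:  min b^T y  s.t.  A^T y >= c,  y >= 0.

So the dual LP is:
  minimize  4y1 + 5y2 + 18y3
  subject to:
    y1 + 3y3 >= 6
    y2 + 2y3 >= 5
    y1, y2, y3 >= 0

Solving the primal: x* = (2.6667, 5).
  primal value c^T x* = 41.
Solving the dual: y* = (0, 1, 2).
  dual value b^T y* = 41.
Strong duality: c^T x* = b^T y*. Confirmed.

41


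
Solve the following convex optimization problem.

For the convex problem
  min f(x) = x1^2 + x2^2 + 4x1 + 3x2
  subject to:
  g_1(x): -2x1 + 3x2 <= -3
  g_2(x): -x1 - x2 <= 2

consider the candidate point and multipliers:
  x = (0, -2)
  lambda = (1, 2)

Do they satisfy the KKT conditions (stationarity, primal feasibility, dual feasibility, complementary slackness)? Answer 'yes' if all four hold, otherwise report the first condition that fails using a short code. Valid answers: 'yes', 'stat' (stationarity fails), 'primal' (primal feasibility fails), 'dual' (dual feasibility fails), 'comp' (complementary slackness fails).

Gradient of f: grad f(x) = Q x + c = (4, -1)
Constraint values g_i(x) = a_i^T x - b_i:
  g_1((0, -2)) = -3
  g_2((0, -2)) = 0
Stationarity residual: grad f(x) + sum_i lambda_i a_i = (0, 0)
  -> stationarity OK
Primal feasibility (all g_i <= 0): OK
Dual feasibility (all lambda_i >= 0): OK
Complementary slackness (lambda_i * g_i(x) = 0 for all i): FAILS

Verdict: the first failing condition is complementary_slackness -> comp.

comp


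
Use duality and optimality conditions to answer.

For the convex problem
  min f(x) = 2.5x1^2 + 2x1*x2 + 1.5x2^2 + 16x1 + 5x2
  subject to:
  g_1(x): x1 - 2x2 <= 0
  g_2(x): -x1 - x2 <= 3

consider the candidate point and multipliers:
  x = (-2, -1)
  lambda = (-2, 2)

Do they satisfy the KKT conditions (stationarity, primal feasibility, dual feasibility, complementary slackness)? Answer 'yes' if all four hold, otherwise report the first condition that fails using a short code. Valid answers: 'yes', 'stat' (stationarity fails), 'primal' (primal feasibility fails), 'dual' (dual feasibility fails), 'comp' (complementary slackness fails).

Gradient of f: grad f(x) = Q x + c = (4, -2)
Constraint values g_i(x) = a_i^T x - b_i:
  g_1((-2, -1)) = 0
  g_2((-2, -1)) = 0
Stationarity residual: grad f(x) + sum_i lambda_i a_i = (0, 0)
  -> stationarity OK
Primal feasibility (all g_i <= 0): OK
Dual feasibility (all lambda_i >= 0): FAILS
Complementary slackness (lambda_i * g_i(x) = 0 for all i): OK

Verdict: the first failing condition is dual_feasibility -> dual.

dual


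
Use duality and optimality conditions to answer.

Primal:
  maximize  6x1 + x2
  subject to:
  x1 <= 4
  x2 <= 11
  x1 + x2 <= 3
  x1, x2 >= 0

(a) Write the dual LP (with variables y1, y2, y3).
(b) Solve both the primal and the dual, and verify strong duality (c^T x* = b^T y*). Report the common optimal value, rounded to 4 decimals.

The standard primal-dual pair for 'max c^T x s.t. A x <= b, x >= 0' is:
  Dual:  min b^T y  s.t.  A^T y >= c,  y >= 0.

So the dual LP is:
  minimize  4y1 + 11y2 + 3y3
  subject to:
    y1 + y3 >= 6
    y2 + y3 >= 1
    y1, y2, y3 >= 0

Solving the primal: x* = (3, 0).
  primal value c^T x* = 18.
Solving the dual: y* = (0, 0, 6).
  dual value b^T y* = 18.
Strong duality: c^T x* = b^T y*. Confirmed.

18


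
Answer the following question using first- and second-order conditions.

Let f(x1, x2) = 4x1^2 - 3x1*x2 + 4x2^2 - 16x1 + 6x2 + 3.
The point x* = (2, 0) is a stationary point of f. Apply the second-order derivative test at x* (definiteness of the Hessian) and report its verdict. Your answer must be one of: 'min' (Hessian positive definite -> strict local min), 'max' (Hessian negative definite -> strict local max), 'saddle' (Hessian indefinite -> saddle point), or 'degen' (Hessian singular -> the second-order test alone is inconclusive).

Compute the Hessian H = grad^2 f:
  H = [[8, -3], [-3, 8]]
Verify stationarity: grad f(x*) = H x* + g = (0, 0).
Eigenvalues of H: 5, 11.
Both eigenvalues > 0, so H is positive definite -> x* is a strict local min.

min


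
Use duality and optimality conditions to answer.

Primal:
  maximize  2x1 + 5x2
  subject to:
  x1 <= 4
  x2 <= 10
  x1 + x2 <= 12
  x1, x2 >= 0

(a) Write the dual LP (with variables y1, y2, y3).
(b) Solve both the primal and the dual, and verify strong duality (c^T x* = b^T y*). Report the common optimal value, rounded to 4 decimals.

The standard primal-dual pair for 'max c^T x s.t. A x <= b, x >= 0' is:
  Dual:  min b^T y  s.t.  A^T y >= c,  y >= 0.

So the dual LP is:
  minimize  4y1 + 10y2 + 12y3
  subject to:
    y1 + y3 >= 2
    y2 + y3 >= 5
    y1, y2, y3 >= 0

Solving the primal: x* = (2, 10).
  primal value c^T x* = 54.
Solving the dual: y* = (0, 3, 2).
  dual value b^T y* = 54.
Strong duality: c^T x* = b^T y*. Confirmed.

54


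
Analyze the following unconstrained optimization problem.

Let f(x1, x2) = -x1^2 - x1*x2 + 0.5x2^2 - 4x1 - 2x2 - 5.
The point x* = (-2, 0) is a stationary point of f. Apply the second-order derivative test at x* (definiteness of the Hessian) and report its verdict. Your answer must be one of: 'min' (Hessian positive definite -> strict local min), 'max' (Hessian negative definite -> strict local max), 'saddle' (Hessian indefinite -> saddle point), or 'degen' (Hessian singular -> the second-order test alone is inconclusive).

Compute the Hessian H = grad^2 f:
  H = [[-2, -1], [-1, 1]]
Verify stationarity: grad f(x*) = H x* + g = (0, 0).
Eigenvalues of H: -2.3028, 1.3028.
Eigenvalues have mixed signs, so H is indefinite -> x* is a saddle point.

saddle


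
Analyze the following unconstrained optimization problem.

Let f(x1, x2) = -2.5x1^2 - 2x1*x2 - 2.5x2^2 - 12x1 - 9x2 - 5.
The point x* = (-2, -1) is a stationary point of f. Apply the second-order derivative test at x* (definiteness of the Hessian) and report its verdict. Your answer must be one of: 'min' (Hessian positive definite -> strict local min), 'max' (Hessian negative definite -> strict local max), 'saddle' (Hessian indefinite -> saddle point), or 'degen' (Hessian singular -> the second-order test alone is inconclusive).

Compute the Hessian H = grad^2 f:
  H = [[-5, -2], [-2, -5]]
Verify stationarity: grad f(x*) = H x* + g = (0, 0).
Eigenvalues of H: -7, -3.
Both eigenvalues < 0, so H is negative definite -> x* is a strict local max.

max


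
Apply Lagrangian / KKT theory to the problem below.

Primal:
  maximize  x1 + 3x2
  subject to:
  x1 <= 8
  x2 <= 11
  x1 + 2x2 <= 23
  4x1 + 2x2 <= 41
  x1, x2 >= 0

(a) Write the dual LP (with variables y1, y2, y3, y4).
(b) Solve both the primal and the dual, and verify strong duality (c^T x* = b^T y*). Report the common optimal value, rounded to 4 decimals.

The standard primal-dual pair for 'max c^T x s.t. A x <= b, x >= 0' is:
  Dual:  min b^T y  s.t.  A^T y >= c,  y >= 0.

So the dual LP is:
  minimize  8y1 + 11y2 + 23y3 + 41y4
  subject to:
    y1 + y3 + 4y4 >= 1
    y2 + 2y3 + 2y4 >= 3
    y1, y2, y3, y4 >= 0

Solving the primal: x* = (1, 11).
  primal value c^T x* = 34.
Solving the dual: y* = (0, 1, 1, 0).
  dual value b^T y* = 34.
Strong duality: c^T x* = b^T y*. Confirmed.

34


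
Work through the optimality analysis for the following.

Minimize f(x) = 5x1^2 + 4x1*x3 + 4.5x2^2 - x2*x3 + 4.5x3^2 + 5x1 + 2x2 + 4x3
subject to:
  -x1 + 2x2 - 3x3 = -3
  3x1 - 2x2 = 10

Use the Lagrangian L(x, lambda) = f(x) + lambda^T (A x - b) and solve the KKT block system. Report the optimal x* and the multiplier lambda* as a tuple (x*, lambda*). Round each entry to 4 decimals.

Form the Lagrangian:
  L(x, lambda) = (1/2) x^T Q x + c^T x + lambda^T (A x - b)
Stationarity (grad_x L = 0): Q x + c + A^T lambda = 0.
Primal feasibility: A x = b.

This gives the KKT block system:
  [ Q   A^T ] [ x     ]   [-c ]
  [ A    0  ] [ lambda ] = [ b ]

Solving the linear system:
  x*      = (1.9512, -2.0732, -1.0325)
  lambda* = (1.5285, -6.2846)
  f(x*)   = 34.4553

x* = (1.9512, -2.0732, -1.0325), lambda* = (1.5285, -6.2846)


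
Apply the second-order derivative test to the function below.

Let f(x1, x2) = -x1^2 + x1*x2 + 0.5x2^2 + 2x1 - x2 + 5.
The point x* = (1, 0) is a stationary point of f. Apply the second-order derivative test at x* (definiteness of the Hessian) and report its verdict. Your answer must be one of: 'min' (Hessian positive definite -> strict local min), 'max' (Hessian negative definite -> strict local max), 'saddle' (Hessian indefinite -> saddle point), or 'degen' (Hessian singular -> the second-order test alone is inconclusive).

Compute the Hessian H = grad^2 f:
  H = [[-2, 1], [1, 1]]
Verify stationarity: grad f(x*) = H x* + g = (0, 0).
Eigenvalues of H: -2.3028, 1.3028.
Eigenvalues have mixed signs, so H is indefinite -> x* is a saddle point.

saddle


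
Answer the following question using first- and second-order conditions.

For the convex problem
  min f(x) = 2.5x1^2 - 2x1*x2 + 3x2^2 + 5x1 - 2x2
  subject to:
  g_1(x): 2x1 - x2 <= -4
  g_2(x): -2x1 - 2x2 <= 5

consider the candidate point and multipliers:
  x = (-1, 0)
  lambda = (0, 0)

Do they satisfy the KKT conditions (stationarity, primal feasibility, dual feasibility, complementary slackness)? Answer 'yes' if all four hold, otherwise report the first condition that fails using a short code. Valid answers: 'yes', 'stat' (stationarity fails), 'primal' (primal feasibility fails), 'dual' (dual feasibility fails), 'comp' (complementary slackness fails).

Gradient of f: grad f(x) = Q x + c = (0, 0)
Constraint values g_i(x) = a_i^T x - b_i:
  g_1((-1, 0)) = 2
  g_2((-1, 0)) = -3
Stationarity residual: grad f(x) + sum_i lambda_i a_i = (0, 0)
  -> stationarity OK
Primal feasibility (all g_i <= 0): FAILS
Dual feasibility (all lambda_i >= 0): OK
Complementary slackness (lambda_i * g_i(x) = 0 for all i): OK

Verdict: the first failing condition is primal_feasibility -> primal.

primal


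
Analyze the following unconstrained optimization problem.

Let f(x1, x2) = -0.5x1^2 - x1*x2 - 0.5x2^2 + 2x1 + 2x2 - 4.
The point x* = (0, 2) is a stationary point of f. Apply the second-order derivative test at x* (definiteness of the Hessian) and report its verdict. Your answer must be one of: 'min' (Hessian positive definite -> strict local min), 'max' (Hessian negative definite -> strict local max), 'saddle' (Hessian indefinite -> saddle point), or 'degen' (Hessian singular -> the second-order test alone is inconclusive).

Compute the Hessian H = grad^2 f:
  H = [[-1, -1], [-1, -1]]
Verify stationarity: grad f(x*) = H x* + g = (0, 0).
Eigenvalues of H: -2, 0.
H has a zero eigenvalue (singular; negative semidefinite but not definite), so H is neither positive definite, negative definite, nor indefinite. The second-order test alone is inconclusive -> degen.
(Indeed, f is constant along the null direction of H through x*, so x* is not a strict local extremum.)

degen


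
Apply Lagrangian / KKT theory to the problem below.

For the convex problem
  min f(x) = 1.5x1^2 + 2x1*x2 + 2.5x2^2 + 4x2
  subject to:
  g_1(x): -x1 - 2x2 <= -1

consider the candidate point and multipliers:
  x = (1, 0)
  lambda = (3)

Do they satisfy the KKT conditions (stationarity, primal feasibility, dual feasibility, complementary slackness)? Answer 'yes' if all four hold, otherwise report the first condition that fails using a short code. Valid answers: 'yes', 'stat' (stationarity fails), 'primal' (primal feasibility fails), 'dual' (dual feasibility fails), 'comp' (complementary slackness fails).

Gradient of f: grad f(x) = Q x + c = (3, 6)
Constraint values g_i(x) = a_i^T x - b_i:
  g_1((1, 0)) = 0
Stationarity residual: grad f(x) + sum_i lambda_i a_i = (0, 0)
  -> stationarity OK
Primal feasibility (all g_i <= 0): OK
Dual feasibility (all lambda_i >= 0): OK
Complementary slackness (lambda_i * g_i(x) = 0 for all i): OK

Verdict: yes, KKT holds.

yes


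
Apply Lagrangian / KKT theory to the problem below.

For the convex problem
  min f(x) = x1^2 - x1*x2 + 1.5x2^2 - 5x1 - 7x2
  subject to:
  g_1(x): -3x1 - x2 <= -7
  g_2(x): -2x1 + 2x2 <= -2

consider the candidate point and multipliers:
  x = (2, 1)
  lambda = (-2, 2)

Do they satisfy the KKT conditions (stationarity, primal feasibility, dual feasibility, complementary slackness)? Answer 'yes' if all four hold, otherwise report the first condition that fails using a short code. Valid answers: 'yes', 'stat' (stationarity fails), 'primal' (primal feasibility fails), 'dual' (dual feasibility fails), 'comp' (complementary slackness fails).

Gradient of f: grad f(x) = Q x + c = (-2, -6)
Constraint values g_i(x) = a_i^T x - b_i:
  g_1((2, 1)) = 0
  g_2((2, 1)) = 0
Stationarity residual: grad f(x) + sum_i lambda_i a_i = (0, 0)
  -> stationarity OK
Primal feasibility (all g_i <= 0): OK
Dual feasibility (all lambda_i >= 0): FAILS
Complementary slackness (lambda_i * g_i(x) = 0 for all i): OK

Verdict: the first failing condition is dual_feasibility -> dual.

dual


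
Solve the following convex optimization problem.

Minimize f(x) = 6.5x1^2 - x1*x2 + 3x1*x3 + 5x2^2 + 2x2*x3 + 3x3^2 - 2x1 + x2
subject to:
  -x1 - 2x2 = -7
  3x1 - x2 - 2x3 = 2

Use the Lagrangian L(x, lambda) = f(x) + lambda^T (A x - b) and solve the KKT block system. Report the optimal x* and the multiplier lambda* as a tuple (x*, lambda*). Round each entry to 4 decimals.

Form the Lagrangian:
  L(x, lambda) = (1/2) x^T Q x + c^T x + lambda^T (A x - b)
Stationarity (grad_x L = 0): Q x + c + A^T lambda = 0.
Primal feasibility: A x = b.

This gives the KKT block system:
  [ Q   A^T ] [ x     ]   [-c ]
  [ A    0  ] [ lambda ] = [ b ]

Solving the linear system:
  x*      = (1.0896, 2.9552, -0.8433)
  lambda* = (12.8582, 2.0597)
  f(x*)   = 43.3321

x* = (1.0896, 2.9552, -0.8433), lambda* = (12.8582, 2.0597)


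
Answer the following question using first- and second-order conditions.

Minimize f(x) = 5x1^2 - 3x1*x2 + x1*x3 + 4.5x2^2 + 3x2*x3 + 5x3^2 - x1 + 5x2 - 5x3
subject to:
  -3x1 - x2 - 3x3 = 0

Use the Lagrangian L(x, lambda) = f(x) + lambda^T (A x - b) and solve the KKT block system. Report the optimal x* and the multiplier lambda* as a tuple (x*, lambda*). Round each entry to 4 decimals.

Form the Lagrangian:
  L(x, lambda) = (1/2) x^T Q x + c^T x + lambda^T (A x - b)
Stationarity (grad_x L = 0): Q x + c + A^T lambda = 0.
Primal feasibility: A x = b.

This gives the KKT block system:
  [ Q   A^T ] [ x     ]   [-c ]
  [ A    0  ] [ lambda ] = [ b ]

Solving the linear system:
  x*      = (-0.3828, -0.9635, 0.704)
  lambda* = (-0.4112)
  f(x*)   = -3.9773

x* = (-0.3828, -0.9635, 0.704), lambda* = (-0.4112)


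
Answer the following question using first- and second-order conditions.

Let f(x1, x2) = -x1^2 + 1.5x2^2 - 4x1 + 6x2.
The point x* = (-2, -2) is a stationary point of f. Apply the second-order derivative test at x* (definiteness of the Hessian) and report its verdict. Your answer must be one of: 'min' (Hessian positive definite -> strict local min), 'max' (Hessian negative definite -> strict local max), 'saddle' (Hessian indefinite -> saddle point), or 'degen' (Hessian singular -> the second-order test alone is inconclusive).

Compute the Hessian H = grad^2 f:
  H = [[-2, 0], [0, 3]]
Verify stationarity: grad f(x*) = H x* + g = (0, 0).
Eigenvalues of H: -2, 3.
Eigenvalues have mixed signs, so H is indefinite -> x* is a saddle point.

saddle


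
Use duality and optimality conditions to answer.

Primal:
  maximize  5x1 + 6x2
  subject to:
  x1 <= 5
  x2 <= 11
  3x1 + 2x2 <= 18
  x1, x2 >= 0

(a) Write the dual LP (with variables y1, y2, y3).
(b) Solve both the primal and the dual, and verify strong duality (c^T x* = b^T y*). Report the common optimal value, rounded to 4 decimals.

The standard primal-dual pair for 'max c^T x s.t. A x <= b, x >= 0' is:
  Dual:  min b^T y  s.t.  A^T y >= c,  y >= 0.

So the dual LP is:
  minimize  5y1 + 11y2 + 18y3
  subject to:
    y1 + 3y3 >= 5
    y2 + 2y3 >= 6
    y1, y2, y3 >= 0

Solving the primal: x* = (0, 9).
  primal value c^T x* = 54.
Solving the dual: y* = (0, 0, 3).
  dual value b^T y* = 54.
Strong duality: c^T x* = b^T y*. Confirmed.

54


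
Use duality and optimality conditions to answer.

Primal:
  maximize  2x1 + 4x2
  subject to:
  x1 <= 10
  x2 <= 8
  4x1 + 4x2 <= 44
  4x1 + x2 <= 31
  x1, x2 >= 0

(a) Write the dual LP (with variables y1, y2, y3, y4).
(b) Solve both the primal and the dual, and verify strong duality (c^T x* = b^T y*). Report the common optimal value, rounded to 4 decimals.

The standard primal-dual pair for 'max c^T x s.t. A x <= b, x >= 0' is:
  Dual:  min b^T y  s.t.  A^T y >= c,  y >= 0.

So the dual LP is:
  minimize  10y1 + 8y2 + 44y3 + 31y4
  subject to:
    y1 + 4y3 + 4y4 >= 2
    y2 + 4y3 + y4 >= 4
    y1, y2, y3, y4 >= 0

Solving the primal: x* = (3, 8).
  primal value c^T x* = 38.
Solving the dual: y* = (0, 2, 0.5, 0).
  dual value b^T y* = 38.
Strong duality: c^T x* = b^T y*. Confirmed.

38


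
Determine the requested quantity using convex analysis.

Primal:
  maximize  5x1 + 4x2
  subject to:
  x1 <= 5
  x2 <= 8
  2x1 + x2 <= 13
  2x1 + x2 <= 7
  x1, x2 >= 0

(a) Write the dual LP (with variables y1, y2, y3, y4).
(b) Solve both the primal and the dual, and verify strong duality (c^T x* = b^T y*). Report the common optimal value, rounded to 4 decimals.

The standard primal-dual pair for 'max c^T x s.t. A x <= b, x >= 0' is:
  Dual:  min b^T y  s.t.  A^T y >= c,  y >= 0.

So the dual LP is:
  minimize  5y1 + 8y2 + 13y3 + 7y4
  subject to:
    y1 + 2y3 + 2y4 >= 5
    y2 + y3 + y4 >= 4
    y1, y2, y3, y4 >= 0

Solving the primal: x* = (0, 7).
  primal value c^T x* = 28.
Solving the dual: y* = (0, 0, 0, 4).
  dual value b^T y* = 28.
Strong duality: c^T x* = b^T y*. Confirmed.

28


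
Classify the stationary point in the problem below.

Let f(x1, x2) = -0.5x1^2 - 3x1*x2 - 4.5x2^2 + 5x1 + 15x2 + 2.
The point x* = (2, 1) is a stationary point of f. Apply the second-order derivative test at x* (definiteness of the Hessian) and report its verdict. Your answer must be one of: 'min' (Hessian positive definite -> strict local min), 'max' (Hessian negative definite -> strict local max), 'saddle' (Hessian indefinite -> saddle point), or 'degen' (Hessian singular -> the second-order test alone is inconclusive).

Compute the Hessian H = grad^2 f:
  H = [[-1, -3], [-3, -9]]
Verify stationarity: grad f(x*) = H x* + g = (0, 0).
Eigenvalues of H: -10, 0.
H has a zero eigenvalue (singular; negative semidefinite but not definite), so H is neither positive definite, negative definite, nor indefinite. The second-order test alone is inconclusive -> degen.
(Indeed, f is constant along the null direction of H through x*, so x* is not a strict local extremum.)

degen


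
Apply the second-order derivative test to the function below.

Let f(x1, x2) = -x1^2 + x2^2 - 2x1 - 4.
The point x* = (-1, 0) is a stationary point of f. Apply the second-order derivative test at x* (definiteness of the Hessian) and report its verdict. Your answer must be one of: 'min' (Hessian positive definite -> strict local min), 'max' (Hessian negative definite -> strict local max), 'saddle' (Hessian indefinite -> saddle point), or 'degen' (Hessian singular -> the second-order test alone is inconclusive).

Compute the Hessian H = grad^2 f:
  H = [[-2, 0], [0, 2]]
Verify stationarity: grad f(x*) = H x* + g = (0, 0).
Eigenvalues of H: -2, 2.
Eigenvalues have mixed signs, so H is indefinite -> x* is a saddle point.

saddle


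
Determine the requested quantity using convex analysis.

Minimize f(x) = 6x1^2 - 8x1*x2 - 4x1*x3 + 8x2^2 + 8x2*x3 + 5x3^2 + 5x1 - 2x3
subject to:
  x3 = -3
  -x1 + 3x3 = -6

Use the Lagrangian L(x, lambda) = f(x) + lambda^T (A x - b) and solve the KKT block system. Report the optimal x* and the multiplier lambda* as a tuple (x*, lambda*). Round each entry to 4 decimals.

Form the Lagrangian:
  L(x, lambda) = (1/2) x^T Q x + c^T x + lambda^T (A x - b)
Stationarity (grad_x L = 0): Q x + c + A^T lambda = 0.
Primal feasibility: A x = b.

This gives the KKT block system:
  [ Q   A^T ] [ x     ]   [-c ]
  [ A    0  ] [ lambda ] = [ b ]

Solving the linear system:
  x*      = (-3, 0, -3)
  lambda* = (77, -19)
  f(x*)   = 54

x* = (-3, 0, -3), lambda* = (77, -19)


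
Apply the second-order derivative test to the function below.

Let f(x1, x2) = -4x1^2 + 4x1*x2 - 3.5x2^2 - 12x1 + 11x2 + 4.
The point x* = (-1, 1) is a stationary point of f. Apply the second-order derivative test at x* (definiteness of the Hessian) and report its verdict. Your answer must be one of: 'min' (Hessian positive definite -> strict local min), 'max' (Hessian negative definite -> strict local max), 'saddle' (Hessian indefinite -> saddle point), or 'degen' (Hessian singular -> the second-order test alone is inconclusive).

Compute the Hessian H = grad^2 f:
  H = [[-8, 4], [4, -7]]
Verify stationarity: grad f(x*) = H x* + g = (0, 0).
Eigenvalues of H: -11.5311, -3.4689.
Both eigenvalues < 0, so H is negative definite -> x* is a strict local max.

max


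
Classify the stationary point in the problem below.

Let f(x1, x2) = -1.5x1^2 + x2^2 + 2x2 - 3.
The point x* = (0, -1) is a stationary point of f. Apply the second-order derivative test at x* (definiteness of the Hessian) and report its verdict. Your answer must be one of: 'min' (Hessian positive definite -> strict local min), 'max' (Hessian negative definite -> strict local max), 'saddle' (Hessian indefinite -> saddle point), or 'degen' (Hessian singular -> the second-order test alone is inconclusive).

Compute the Hessian H = grad^2 f:
  H = [[-3, 0], [0, 2]]
Verify stationarity: grad f(x*) = H x* + g = (0, 0).
Eigenvalues of H: -3, 2.
Eigenvalues have mixed signs, so H is indefinite -> x* is a saddle point.

saddle


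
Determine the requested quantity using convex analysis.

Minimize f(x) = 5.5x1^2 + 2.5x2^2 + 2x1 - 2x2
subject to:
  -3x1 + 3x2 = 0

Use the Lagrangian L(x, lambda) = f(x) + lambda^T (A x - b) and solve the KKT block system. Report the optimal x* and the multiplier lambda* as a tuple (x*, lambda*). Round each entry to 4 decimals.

Form the Lagrangian:
  L(x, lambda) = (1/2) x^T Q x + c^T x + lambda^T (A x - b)
Stationarity (grad_x L = 0): Q x + c + A^T lambda = 0.
Primal feasibility: A x = b.

This gives the KKT block system:
  [ Q   A^T ] [ x     ]   [-c ]
  [ A    0  ] [ lambda ] = [ b ]

Solving the linear system:
  x*      = (0, 0)
  lambda* = (0.6667)
  f(x*)   = 0

x* = (0, 0), lambda* = (0.6667)


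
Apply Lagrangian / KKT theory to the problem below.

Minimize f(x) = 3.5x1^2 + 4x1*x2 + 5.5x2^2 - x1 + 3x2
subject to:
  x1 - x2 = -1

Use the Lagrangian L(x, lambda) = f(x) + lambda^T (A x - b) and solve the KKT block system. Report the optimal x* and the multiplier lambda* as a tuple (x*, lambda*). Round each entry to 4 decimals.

Form the Lagrangian:
  L(x, lambda) = (1/2) x^T Q x + c^T x + lambda^T (A x - b)
Stationarity (grad_x L = 0): Q x + c + A^T lambda = 0.
Primal feasibility: A x = b.

This gives the KKT block system:
  [ Q   A^T ] [ x     ]   [-c ]
  [ A    0  ] [ lambda ] = [ b ]

Solving the linear system:
  x*      = (-0.6538, 0.3462)
  lambda* = (4.1923)
  f(x*)   = 2.9423

x* = (-0.6538, 0.3462), lambda* = (4.1923)


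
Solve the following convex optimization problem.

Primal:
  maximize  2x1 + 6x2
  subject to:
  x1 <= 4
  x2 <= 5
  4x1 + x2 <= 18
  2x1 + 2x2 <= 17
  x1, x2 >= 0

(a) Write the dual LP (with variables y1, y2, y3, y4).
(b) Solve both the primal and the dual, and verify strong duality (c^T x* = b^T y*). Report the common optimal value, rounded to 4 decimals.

The standard primal-dual pair for 'max c^T x s.t. A x <= b, x >= 0' is:
  Dual:  min b^T y  s.t.  A^T y >= c,  y >= 0.

So the dual LP is:
  minimize  4y1 + 5y2 + 18y3 + 17y4
  subject to:
    y1 + 4y3 + 2y4 >= 2
    y2 + y3 + 2y4 >= 6
    y1, y2, y3, y4 >= 0

Solving the primal: x* = (3.25, 5).
  primal value c^T x* = 36.5.
Solving the dual: y* = (0, 5.5, 0.5, 0).
  dual value b^T y* = 36.5.
Strong duality: c^T x* = b^T y*. Confirmed.

36.5


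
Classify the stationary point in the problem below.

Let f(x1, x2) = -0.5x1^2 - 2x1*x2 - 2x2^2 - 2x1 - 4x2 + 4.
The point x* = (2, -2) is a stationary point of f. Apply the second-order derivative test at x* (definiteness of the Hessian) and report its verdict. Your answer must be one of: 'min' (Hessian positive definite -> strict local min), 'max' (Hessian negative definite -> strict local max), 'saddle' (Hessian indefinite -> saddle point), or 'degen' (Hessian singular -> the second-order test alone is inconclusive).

Compute the Hessian H = grad^2 f:
  H = [[-1, -2], [-2, -4]]
Verify stationarity: grad f(x*) = H x* + g = (0, 0).
Eigenvalues of H: -5, 0.
H has a zero eigenvalue (singular; negative semidefinite but not definite), so H is neither positive definite, negative definite, nor indefinite. The second-order test alone is inconclusive -> degen.
(Indeed, f is constant along the null direction of H through x*, so x* is not a strict local extremum.)

degen


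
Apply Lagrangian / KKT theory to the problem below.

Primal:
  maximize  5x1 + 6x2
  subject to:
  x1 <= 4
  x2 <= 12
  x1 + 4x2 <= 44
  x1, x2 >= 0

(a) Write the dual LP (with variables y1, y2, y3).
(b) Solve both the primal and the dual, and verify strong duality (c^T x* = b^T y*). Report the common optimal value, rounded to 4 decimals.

The standard primal-dual pair for 'max c^T x s.t. A x <= b, x >= 0' is:
  Dual:  min b^T y  s.t.  A^T y >= c,  y >= 0.

So the dual LP is:
  minimize  4y1 + 12y2 + 44y3
  subject to:
    y1 + y3 >= 5
    y2 + 4y3 >= 6
    y1, y2, y3 >= 0

Solving the primal: x* = (4, 10).
  primal value c^T x* = 80.
Solving the dual: y* = (3.5, 0, 1.5).
  dual value b^T y* = 80.
Strong duality: c^T x* = b^T y*. Confirmed.

80
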